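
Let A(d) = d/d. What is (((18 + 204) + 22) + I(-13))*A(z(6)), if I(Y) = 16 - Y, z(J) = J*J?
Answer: 273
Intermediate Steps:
z(J) = J²
A(d) = 1
(((18 + 204) + 22) + I(-13))*A(z(6)) = (((18 + 204) + 22) + (16 - 1*(-13)))*1 = ((222 + 22) + (16 + 13))*1 = (244 + 29)*1 = 273*1 = 273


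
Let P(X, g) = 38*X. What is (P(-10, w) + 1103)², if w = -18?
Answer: 522729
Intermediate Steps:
(P(-10, w) + 1103)² = (38*(-10) + 1103)² = (-380 + 1103)² = 723² = 522729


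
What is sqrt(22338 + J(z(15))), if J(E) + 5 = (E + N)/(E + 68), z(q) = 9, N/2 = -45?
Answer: 2*sqrt(33101530)/77 ≈ 149.44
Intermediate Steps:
N = -90 (N = 2*(-45) = -90)
J(E) = -5 + (-90 + E)/(68 + E) (J(E) = -5 + (E - 90)/(E + 68) = -5 + (-90 + E)/(68 + E))
sqrt(22338 + J(z(15))) = sqrt(22338 + 2*(-215 - 2*9)/(68 + 9)) = sqrt(22338 + 2*(-215 - 18)/77) = sqrt(22338 + 2*(1/77)*(-233)) = sqrt(22338 - 466/77) = sqrt(1719560/77) = 2*sqrt(33101530)/77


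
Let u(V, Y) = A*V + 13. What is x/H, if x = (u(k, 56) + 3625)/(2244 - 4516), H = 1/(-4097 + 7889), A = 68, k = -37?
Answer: -132957/71 ≈ -1872.6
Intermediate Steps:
u(V, Y) = 13 + 68*V (u(V, Y) = 68*V + 13 = 13 + 68*V)
H = 1/3792 ≈ 0.00026371
x = -561/1136 (x = ((13 + 68*(-37)) + 3625)/(2244 - 4516) = ((13 - 2516) + 3625)/(-2272) = (-2503 + 3625)*(-1/2272) = 1122*(-1/2272) = -561/1136 ≈ -0.49384)
x/H = -561/(1136*1/3792) = -561/1136*3792 = -132957/71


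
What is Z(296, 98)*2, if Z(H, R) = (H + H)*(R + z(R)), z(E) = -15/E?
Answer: 5676688/49 ≈ 1.1585e+5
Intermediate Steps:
Z(H, R) = 2*H*(R - 15/R) (Z(H, R) = (H + H)*(R - 15/R) = (2*H)*(R - 15/R) = 2*H*(R - 15/R))
Z(296, 98)*2 = (2*296*(-15 + 98²)/98)*2 = (2*296*(1/98)*(-15 + 9604))*2 = (2*296*(1/98)*9589)*2 = (2838344/49)*2 = 5676688/49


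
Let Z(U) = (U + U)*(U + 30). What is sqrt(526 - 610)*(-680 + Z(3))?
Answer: -964*I*sqrt(21) ≈ -4417.6*I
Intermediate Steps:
Z(U) = 2*U*(30 + U) (Z(U) = (2*U)*(30 + U) = 2*U*(30 + U))
sqrt(526 - 610)*(-680 + Z(3)) = sqrt(526 - 610)*(-680 + 2*3*(30 + 3)) = sqrt(-84)*(-680 + 2*3*33) = (2*I*sqrt(21))*(-680 + 198) = (2*I*sqrt(21))*(-482) = -964*I*sqrt(21)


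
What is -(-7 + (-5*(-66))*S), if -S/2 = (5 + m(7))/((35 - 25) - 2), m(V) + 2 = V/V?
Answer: 337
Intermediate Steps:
m(V) = -1 (m(V) = -2 + V/V = -2 + 1 = -1)
S = -1 (S = -2*(5 - 1)/((35 - 25) - 2) = -8/(10 - 2) = -8/8 = -2*½ = -1)
-(-7 + (-5*(-66))*S) = -(-7 - 5*(-66)*(-1)) = -(-7 + 330*(-1)) = -(-7 - 330) = -1*(-337) = 337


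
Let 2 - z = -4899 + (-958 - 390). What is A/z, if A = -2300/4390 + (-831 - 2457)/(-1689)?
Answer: 117218/514828031 ≈ 0.00022768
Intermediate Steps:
z = 6249 (z = 2 - (-4899 + (-958 - 390)) = 2 - (-4899 - 1348) = 2 - 1*(-6247) = 2 + 6247 = 6249)
A = 351654/247157 (A = -2300*1/4390 - 3288*(-1/1689) = -230/439 + 1096/563 = 351654/247157 ≈ 1.4228)
A/z = (351654/247157)/6249 = (351654/247157)*(1/6249) = 117218/514828031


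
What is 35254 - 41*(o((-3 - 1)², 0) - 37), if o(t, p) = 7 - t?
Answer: 37140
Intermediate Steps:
35254 - 41*(o((-3 - 1)², 0) - 37) = 35254 - 41*((7 - (-3 - 1)²) - 37) = 35254 - 41*((7 - 1*(-4)²) - 37) = 35254 - 41*((7 - 1*16) - 37) = 35254 - 41*((7 - 16) - 37) = 35254 - 41*(-9 - 37) = 35254 - 41*(-46) = 35254 - 1*(-1886) = 35254 + 1886 = 37140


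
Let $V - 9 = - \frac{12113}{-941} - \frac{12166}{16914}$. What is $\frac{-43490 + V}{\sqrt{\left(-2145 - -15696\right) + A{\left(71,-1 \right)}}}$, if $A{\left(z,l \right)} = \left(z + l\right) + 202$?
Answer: $- \frac{345926691259 \sqrt{13823}}{110003945451} \approx -369.72$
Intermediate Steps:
$V = \frac{168337871}{7958037}$ ($V = 9 - \left(- \frac{12113}{941} + \frac{6083}{8457}\right) = 9 - - \frac{96715538}{7958037} = 9 + \left(\frac{12113}{941} - \frac{6083}{8457}\right) = 9 + \frac{96715538}{7958037} = \frac{168337871}{7958037} \approx 21.153$)
$A{\left(z,l \right)} = 202 + l + z$ ($A{\left(z,l \right)} = \left(l + z\right) + 202 = 202 + l + z$)
$\frac{-43490 + V}{\sqrt{\left(-2145 - -15696\right) + A{\left(71,-1 \right)}}} = \frac{-43490 + \frac{168337871}{7958037}}{\sqrt{\left(-2145 - -15696\right) + \left(202 - 1 + 71\right)}} = - \frac{345926691259}{7958037 \sqrt{\left(-2145 + 15696\right) + 272}} = - \frac{345926691259}{7958037 \sqrt{13551 + 272}} = - \frac{345926691259}{7958037 \sqrt{13823}} = - \frac{345926691259 \frac{\sqrt{13823}}{13823}}{7958037} = - \frac{345926691259 \sqrt{13823}}{110003945451}$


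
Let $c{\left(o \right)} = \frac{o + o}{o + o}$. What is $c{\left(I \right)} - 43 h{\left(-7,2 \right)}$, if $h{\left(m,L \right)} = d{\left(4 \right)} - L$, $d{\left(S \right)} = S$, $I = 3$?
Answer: $-85$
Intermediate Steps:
$c{\left(o \right)} = 1$ ($c{\left(o \right)} = \frac{2 o}{2 o} = 2 o \frac{1}{2 o} = 1$)
$h{\left(m,L \right)} = 4 - L$
$c{\left(I \right)} - 43 h{\left(-7,2 \right)} = 1 - 43 \left(4 - 2\right) = 1 - 86 = -85$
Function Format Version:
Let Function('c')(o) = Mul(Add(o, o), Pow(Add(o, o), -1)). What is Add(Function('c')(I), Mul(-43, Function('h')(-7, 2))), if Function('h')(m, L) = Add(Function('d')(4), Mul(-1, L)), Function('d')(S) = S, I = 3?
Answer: -85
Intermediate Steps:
Function('c')(o) = 1 (Function('c')(o) = Mul(Mul(2, o), Pow(Mul(2, o), -1)) = Mul(Mul(2, o), Mul(Rational(1, 2), Pow(o, -1))) = 1)
Function('h')(m, L) = Add(4, Mul(-1, L))
Add(Function('c')(I), Mul(-43, Function('h')(-7, 2))) = Add(1, Mul(-43, Add(4, Mul(-1, 2)))) = Add(1, Mul(-43, Add(4, -2))) = Add(1, Mul(-43, 2)) = Add(1, -86) = -85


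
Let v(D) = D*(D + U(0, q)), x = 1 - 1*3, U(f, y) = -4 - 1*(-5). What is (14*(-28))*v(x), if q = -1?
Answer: -784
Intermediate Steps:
U(f, y) = 1 (U(f, y) = -4 + 5 = 1)
x = -2 (x = 1 - 3 = -2)
v(D) = D*(1 + D) (v(D) = D*(D + 1) = D*(1 + D))
(14*(-28))*v(x) = (14*(-28))*(-2*(1 - 2)) = -(-784)*(-1) = -392*2 = -784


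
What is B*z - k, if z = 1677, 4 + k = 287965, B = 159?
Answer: -21318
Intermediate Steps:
k = 287961 (k = -4 + 287965 = 287961)
B*z - k = 159*1677 - 1*287961 = 266643 - 287961 = -21318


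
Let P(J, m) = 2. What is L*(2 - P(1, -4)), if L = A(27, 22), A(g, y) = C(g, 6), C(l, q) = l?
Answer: 0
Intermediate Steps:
A(g, y) = g
L = 27
L*(2 - P(1, -4)) = 27*(2 - 1*2) = 27*(2 - 2) = 27*0 = 0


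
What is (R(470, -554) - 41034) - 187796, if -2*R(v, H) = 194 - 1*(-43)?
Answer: -457897/2 ≈ -2.2895e+5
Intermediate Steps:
R(v, H) = -237/2 (R(v, H) = -(194 - 1*(-43))/2 = -(194 + 43)/2 = -½*237 = -237/2)
(R(470, -554) - 41034) - 187796 = (-237/2 - 41034) - 187796 = -82305/2 - 187796 = -457897/2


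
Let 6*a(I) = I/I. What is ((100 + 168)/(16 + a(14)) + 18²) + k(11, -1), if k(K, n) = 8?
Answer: 33812/97 ≈ 348.58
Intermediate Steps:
a(I) = ⅙ (a(I) = (I/I)/6 = (⅙)*1 = ⅙)
((100 + 168)/(16 + a(14)) + 18²) + k(11, -1) = ((100 + 168)/(16 + ⅙) + 18²) + 8 = (268/(97/6) + 324) + 8 = (268*(6/97) + 324) + 8 = (1608/97 + 324) + 8 = 33036/97 + 8 = 33812/97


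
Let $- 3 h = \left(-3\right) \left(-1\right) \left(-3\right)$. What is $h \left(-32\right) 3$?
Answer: $-288$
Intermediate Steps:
$h = 3$ ($h = - \frac{\left(-3\right) \left(-1\right) \left(-3\right)}{3} = - \frac{3 \left(-3\right)}{3} = \left(- \frac{1}{3}\right) \left(-9\right) = 3$)
$h \left(-32\right) 3 = 3 \left(-32\right) 3 = \left(-96\right) 3 = -288$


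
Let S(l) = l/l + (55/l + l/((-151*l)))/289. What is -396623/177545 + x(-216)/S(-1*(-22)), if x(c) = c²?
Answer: 722935847107247/15629463895 ≈ 46255.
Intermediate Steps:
S(l) = 43638/43639 + 55/(289*l) (S(l) = 1 + (55/l + l*(-1/(151*l)))*(1/289) = 1 + (55/l - 1/151)*(1/289) = 1 + (-1/151 + 55/l)*(1/289) = 1 + (-1/43639 + 55/(289*l)) = 43638/43639 + 55/(289*l))
-396623/177545 + x(-216)/S(-1*(-22)) = -396623/177545 + (-216)²/(((8305 + 43638*(-1*(-22)))/(43639*((-1*(-22)))))) = -396623*1/177545 + 46656/(((1/43639)*(8305 + 43638*22)/22)) = -396623/177545 + 46656/(((1/43639)*(1/22)*(8305 + 960036))) = -396623/177545 + 46656/(((1/43639)*(1/22)*968341)) = -396623/177545 + 46656/(88031/87278) = -396623/177545 + 46656*(87278/88031) = -396623/177545 + 4072042368/88031 = 722935847107247/15629463895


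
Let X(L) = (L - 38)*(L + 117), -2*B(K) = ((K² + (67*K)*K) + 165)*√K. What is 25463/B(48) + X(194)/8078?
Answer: 24258/4039 - 25463*√3/941022 ≈ 5.9591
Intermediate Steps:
B(K) = -√K*(165 + 68*K²)/2 (B(K) = -((K² + (67*K)*K) + 165)*√K/2 = -((K² + 67*K²) + 165)*√K/2 = -(68*K² + 165)*√K/2 = -(165 + 68*K²)*√K/2 = -√K*(165 + 68*K²)/2)
X(L) = (-38 + L)*(117 + L)
25463/B(48) + X(194)/8078 = 25463/((√48*(-165 - 68*48²)/2)) + (-4446 + 194² + 79*194)/8078 = 25463/(((4*√3)*(-165 - 68*2304)/2)) + (-4446 + 37636 + 15326)*(1/8078) = 25463/(((4*√3)*(-165 - 156672)/2)) + 48516*(1/8078) = 25463/(((½)*(4*√3)*(-156837))) + 24258/4039 = 25463/((-313674*√3)) + 24258/4039 = 25463*(-√3/941022) + 24258/4039 = -25463*√3/941022 + 24258/4039 = 24258/4039 - 25463*√3/941022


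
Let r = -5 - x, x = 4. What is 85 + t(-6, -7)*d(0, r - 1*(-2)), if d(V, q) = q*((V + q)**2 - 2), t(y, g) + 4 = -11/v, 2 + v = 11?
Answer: 16228/9 ≈ 1803.1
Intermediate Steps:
v = 9 (v = -2 + 11 = 9)
r = -9 (r = -5 - 1*4 = -5 - 4 = -9)
t(y, g) = -47/9 (t(y, g) = -4 - 11/9 = -47/9)
d(V, q) = q*(-2 + (V + q)**2)
85 + t(-6, -7)*d(0, r - 1*(-2)) = 85 - 47*(-9 - 1*(-2))*(-2 + (0 + (-9 - 1*(-2)))**2)/9 = 85 - 47*(-9 + 2)*(-2 + (0 + (-9 + 2))**2)/9 = 85 - (-329)*(-2 + (0 - 7)**2)/9 = 85 - (-329)*(-2 + (-7)**2)/9 = 85 - (-329)*(-2 + 49)/9 = 85 - (-329)*47/9 = 85 - 47/9*(-329) = 85 + 15463/9 = 16228/9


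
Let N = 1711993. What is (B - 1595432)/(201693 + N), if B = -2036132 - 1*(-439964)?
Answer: -1595800/956843 ≈ -1.6678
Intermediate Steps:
B = -1596168 (B = -2036132 + 439964 = -1596168)
(B - 1595432)/(201693 + N) = (-1596168 - 1595432)/(201693 + 1711993) = -3191600/1913686 = -3191600*1/1913686 = -1595800/956843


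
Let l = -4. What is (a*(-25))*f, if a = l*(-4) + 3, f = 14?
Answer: -6650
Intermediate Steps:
a = 19 (a = -4*(-4) + 3 = 16 + 3 = 19)
(a*(-25))*f = (19*(-25))*14 = -475*14 = -6650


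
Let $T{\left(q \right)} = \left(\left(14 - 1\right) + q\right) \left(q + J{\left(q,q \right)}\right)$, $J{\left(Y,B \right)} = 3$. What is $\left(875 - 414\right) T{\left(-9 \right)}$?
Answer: $-11064$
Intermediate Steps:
$T{\left(q \right)} = \left(3 + q\right) \left(13 + q\right)$ ($T{\left(q \right)} = \left(\left(14 - 1\right) + q\right) \left(q + 3\right) = \left(13 + q\right) \left(3 + q\right) = \left(3 + q\right) \left(13 + q\right)$)
$\left(875 - 414\right) T{\left(-9 \right)} = \left(875 - 414\right) \left(39 + \left(-9\right)^{2} + 16 \left(-9\right)\right) = 461 \left(39 + 81 - 144\right) = 461 \left(-24\right) = -11064$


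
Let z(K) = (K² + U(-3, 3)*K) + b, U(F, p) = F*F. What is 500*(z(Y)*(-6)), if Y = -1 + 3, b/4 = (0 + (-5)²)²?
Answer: -7566000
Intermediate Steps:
b = 2500 (b = 4*(0 + (-5)²)² = 4*(0 + 25)² = 4*25² = 4*625 = 2500)
Y = 2
U(F, p) = F²
z(K) = 2500 + K² + 9*K (z(K) = (K² + (-3)²*K) + 2500 = (K² + 9*K) + 2500 = 2500 + K² + 9*K)
500*(z(Y)*(-6)) = 500*((2500 + 2² + 9*2)*(-6)) = 500*((2500 + 4 + 18)*(-6)) = 500*(2522*(-6)) = 500*(-15132) = -7566000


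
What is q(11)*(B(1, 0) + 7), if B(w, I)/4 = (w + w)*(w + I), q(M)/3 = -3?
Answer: -135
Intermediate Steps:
q(M) = -9 (q(M) = 3*(-3) = -9)
B(w, I) = 8*w*(I + w) (B(w, I) = 4*((w + w)*(w + I)) = 4*((2*w)*(I + w)) = 4*(2*w*(I + w)) = 8*w*(I + w))
q(11)*(B(1, 0) + 7) = -9*(8*1*(0 + 1) + 7) = -9*(8*1*1 + 7) = -9*(8 + 7) = -9*15 = -135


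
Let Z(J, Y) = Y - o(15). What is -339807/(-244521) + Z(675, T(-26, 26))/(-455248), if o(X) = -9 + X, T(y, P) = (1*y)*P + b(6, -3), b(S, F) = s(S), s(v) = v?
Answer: 12905146111/9276474684 ≈ 1.3912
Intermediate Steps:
b(S, F) = S
T(y, P) = 6 + P*y (T(y, P) = (1*y)*P + 6 = y*P + 6 = P*y + 6 = 6 + P*y)
Z(J, Y) = -6 + Y (Z(J, Y) = Y - (-9 + 15) = Y - 1*6 = Y - 6 = -6 + Y)
-339807/(-244521) + Z(675, T(-26, 26))/(-455248) = -339807/(-244521) + (-6 + (6 + 26*(-26)))/(-455248) = -339807*(-1/244521) + (-6 + (6 - 676))*(-1/455248) = 113269/81507 + (-6 - 670)*(-1/455248) = 113269/81507 - 676*(-1/455248) = 113269/81507 + 169/113812 = 12905146111/9276474684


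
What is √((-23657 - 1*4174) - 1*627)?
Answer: 3*I*√3162 ≈ 168.7*I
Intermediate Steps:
√((-23657 - 1*4174) - 1*627) = √((-23657 - 4174) - 627) = √(-27831 - 627) = √(-28458) = 3*I*√3162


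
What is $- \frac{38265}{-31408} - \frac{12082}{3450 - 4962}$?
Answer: $\frac{7809431}{848016} \approx 9.2091$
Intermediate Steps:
$- \frac{38265}{-31408} - \frac{12082}{3450 - 4962} = \left(-38265\right) \left(- \frac{1}{31408}\right) - \frac{12082}{-1512} = \frac{38265}{31408} - - \frac{863}{108} = \frac{38265}{31408} + \frac{863}{108} = \frac{7809431}{848016}$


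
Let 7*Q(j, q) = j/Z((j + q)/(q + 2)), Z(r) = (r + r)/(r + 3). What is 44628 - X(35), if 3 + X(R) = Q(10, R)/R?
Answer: 32803733/735 ≈ 44631.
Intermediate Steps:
Z(r) = 2*r/(3 + r) (Z(r) = (2*r)/(3 + r) = 2*r/(3 + r))
Q(j, q) = j*(2 + q)*(3 + (j + q)/(2 + q))/(14*(j + q)) (Q(j, q) = (j/((2*((j + q)/(q + 2))/(3 + (j + q)/(q + 2)))))/7 = (j/((2*((j + q)/(2 + q))/(3 + (j + q)/(2 + q)))))/7 = (j/((2*(j + q)/((2 + q)*(3 + (j + q)/(2 + q))))))/7 = (j*((2 + q)*(3 + (j + q)/(2 + q))/(2*(j + q))))/7 = (j*(2 + q)*(3 + (j + q)/(2 + q))/(2*(j + q)))/7 = j*(2 + q)*(3 + (j + q)/(2 + q))/(14*(j + q)))
X(R) = -3 + 5*(16 + 4*R)/(7*R*(10 + R)) (X(R) = -3 + ((1/14)*10*(6 + 10 + 4*R)/(10 + R))/R = -3 + ((1/14)*10*(16 + 4*R)/(10 + R))/R = -3 + (5*(16 + 4*R)/(7*(10 + R)))/R = -3 + 5*(16 + 4*R)/(7*R*(10 + R)))
44628 - X(35) = 44628 - (80 - 190*35 - 21*35²)/(7*35*(10 + 35)) = 44628 - (80 - 6650 - 21*1225)/(7*35*45) = 44628 - (80 - 6650 - 25725)/(7*35*45) = 44628 - (-32295)/(7*35*45) = 44628 - 1*(-2153/735) = 44628 + 2153/735 = 32803733/735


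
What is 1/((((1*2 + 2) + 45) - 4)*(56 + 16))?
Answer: 1/3240 ≈ 0.00030864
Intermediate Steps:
1/((((1*2 + 2) + 45) - 4)*(56 + 16)) = 1/((((2 + 2) + 45) - 4)*72) = 1/(((4 + 45) - 4)*72) = 1/((49 - 4)*72) = 1/(45*72) = 1/3240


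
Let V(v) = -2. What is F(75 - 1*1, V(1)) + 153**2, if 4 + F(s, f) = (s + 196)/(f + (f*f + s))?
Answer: 889525/38 ≈ 23409.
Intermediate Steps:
F(s, f) = -4 + (196 + s)/(f + s + f**2) (F(s, f) = -4 + (s + 196)/(f + (f*f + s)) = -4 + (196 + s)/(f + (f**2 + s)) = -4 + (196 + s)/(f + (s + f**2)) = -4 + (196 + s)/(f + s + f**2))
F(75 - 1*1, V(1)) + 153**2 = (196 - 4*(-2) - 4*(-2)**2 - 3*(75 - 1*1))/(-2 + (75 - 1*1) + (-2)**2) + 153**2 = (196 + 8 - 4*4 - 3*(75 - 1))/(-2 + (75 - 1) + 4) + 23409 = (196 + 8 - 16 - 3*74)/(-2 + 74 + 4) + 23409 = (196 + 8 - 16 - 222)/76 + 23409 = (1/76)*(-34) + 23409 = -17/38 + 23409 = 889525/38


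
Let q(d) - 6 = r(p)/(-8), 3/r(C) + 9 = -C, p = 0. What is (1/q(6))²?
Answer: 576/21025 ≈ 0.027396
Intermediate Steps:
r(C) = 3/(-9 - C)
q(d) = 145/24 (q(d) = 6 - 3/(9 + 0)/(-8) = 6 - 3/9*(-⅛) = 6 - 3*⅑*(-⅛) = 6 - ⅓*(-⅛) = 6 + 1/24 = 145/24)
(1/q(6))² = (1/(145/24))² = (24/145)² = 576/21025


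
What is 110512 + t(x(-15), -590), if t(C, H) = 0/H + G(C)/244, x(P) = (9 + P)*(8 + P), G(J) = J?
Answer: 13482485/122 ≈ 1.1051e+5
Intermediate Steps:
x(P) = (8 + P)*(9 + P)
t(C, H) = C/244 (t(C, H) = 0/H + C/244 = 0 + C*(1/244) = 0 + C/244 = C/244)
110512 + t(x(-15), -590) = 110512 + (72 + (-15)**2 + 17*(-15))/244 = 110512 + (72 + 225 - 255)/244 = 110512 + (1/244)*42 = 110512 + 21/122 = 13482485/122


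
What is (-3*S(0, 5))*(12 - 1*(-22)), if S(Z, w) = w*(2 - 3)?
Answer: 510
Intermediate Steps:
S(Z, w) = -w (S(Z, w) = w*(-1) = -w)
(-3*S(0, 5))*(12 - 1*(-22)) = (-(-3)*5)*(12 - 1*(-22)) = (-3*(-5))*(12 + 22) = 15*34 = 510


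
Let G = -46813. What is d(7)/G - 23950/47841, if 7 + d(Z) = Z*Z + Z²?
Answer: -86578837/172275441 ≈ -0.50256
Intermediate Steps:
d(Z) = -7 + 2*Z² (d(Z) = -7 + (Z*Z + Z²) = -7 + (Z² + Z²) = -7 + 2*Z²)
d(7)/G - 23950/47841 = (-7 + 2*7²)/(-46813) - 23950/47841 = (-7 + 2*49)*(-1/46813) - 23950*1/47841 = (-7 + 98)*(-1/46813) - 23950/47841 = 91*(-1/46813) - 23950/47841 = -7/3601 - 23950/47841 = -86578837/172275441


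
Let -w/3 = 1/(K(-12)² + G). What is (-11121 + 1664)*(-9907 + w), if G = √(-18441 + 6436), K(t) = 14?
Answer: 655834265/7 - 193*I*√5/7 ≈ 9.3691e+7 - 61.652*I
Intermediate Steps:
G = 49*I*√5 (G = √(-12005) = 49*I*√5 ≈ 109.57*I)
w = -3/(196 + 49*I*√5) (w = -3/(14² + 49*I*√5) = -3/(196 + 49*I*√5) ≈ -0.011662 + 0.0065191*I)
(-11121 + 1664)*(-9907 + w) = (-11121 + 1664)*(-9907 + (-4/343 + I*√5/343)) = -9457*(-3398105/343 + I*√5/343) = 655834265/7 - 193*I*√5/7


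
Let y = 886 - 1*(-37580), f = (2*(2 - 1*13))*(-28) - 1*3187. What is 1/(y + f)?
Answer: 1/35895 ≈ 2.7859e-5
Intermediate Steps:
f = -2571 (f = (2*(2 - 13))*(-28) - 3187 = (2*(-11))*(-28) - 3187 = -22*(-28) - 3187 = 616 - 3187 = -2571)
y = 38466 (y = 886 + 37580 = 38466)
1/(y + f) = 1/(38466 - 2571) = 1/35895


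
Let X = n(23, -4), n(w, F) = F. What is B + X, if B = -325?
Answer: -329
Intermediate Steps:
X = -4
B + X = -325 - 4 = -329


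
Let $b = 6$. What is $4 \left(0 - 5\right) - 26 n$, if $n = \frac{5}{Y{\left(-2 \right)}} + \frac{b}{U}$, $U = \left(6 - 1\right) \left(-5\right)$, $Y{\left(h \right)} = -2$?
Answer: $\frac{1281}{25} \approx 51.24$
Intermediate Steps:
$U = -25$ ($U = 5 \left(-5\right) = -25$)
$n = - \frac{137}{50}$ ($n = \frac{5}{-2} + \frac{6}{-25} = 5 \left(- \frac{1}{2}\right) + 6 \left(- \frac{1}{25}\right) = - \frac{5}{2} - \frac{6}{25} = - \frac{137}{50} \approx -2.74$)
$4 \left(0 - 5\right) - 26 n = 4 \left(0 - 5\right) - - \frac{1781}{25} = 4 \left(-5\right) + \frac{1781}{25} = -20 + \frac{1781}{25} = \frac{1281}{25}$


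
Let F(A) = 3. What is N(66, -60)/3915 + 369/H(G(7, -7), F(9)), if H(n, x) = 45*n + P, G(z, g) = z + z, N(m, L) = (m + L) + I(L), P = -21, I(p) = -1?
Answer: 3328/5481 ≈ 0.60719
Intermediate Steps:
N(m, L) = -1 + L + m (N(m, L) = (m + L) - 1 = (L + m) - 1 = -1 + L + m)
G(z, g) = 2*z
H(n, x) = -21 + 45*n (H(n, x) = 45*n - 21 = -21 + 45*n)
N(66, -60)/3915 + 369/H(G(7, -7), F(9)) = (-1 - 60 + 66)/3915 + 369/(-21 + 45*(2*7)) = 5*(1/3915) + 369/(-21 + 45*14) = 1/783 + 369/(-21 + 630) = 1/783 + 369/609 = 1/783 + 369*(1/609) = 1/783 + 123/203 = 3328/5481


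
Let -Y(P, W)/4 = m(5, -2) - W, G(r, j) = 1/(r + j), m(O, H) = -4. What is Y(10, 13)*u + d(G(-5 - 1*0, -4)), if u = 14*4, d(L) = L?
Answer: 34271/9 ≈ 3807.9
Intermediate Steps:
G(r, j) = 1/(j + r)
u = 56
Y(P, W) = 16 + 4*W (Y(P, W) = -4*(-4 - W) = 16 + 4*W)
Y(10, 13)*u + d(G(-5 - 1*0, -4)) = (16 + 4*13)*56 + 1/(-4 + (-5 - 1*0)) = (16 + 52)*56 + 1/(-4 + (-5 + 0)) = 68*56 + 1/(-4 - 5) = 3808 + 1/(-9) = 3808 - 1/9 = 34271/9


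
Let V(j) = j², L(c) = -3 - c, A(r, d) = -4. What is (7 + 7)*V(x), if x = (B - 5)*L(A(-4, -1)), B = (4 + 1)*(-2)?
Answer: 3150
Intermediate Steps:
B = -10 (B = 5*(-2) = -10)
x = -15 (x = (-10 - 5)*(-3 - 1*(-4)) = -15*(-3 + 4) = -15*1 = -15)
(7 + 7)*V(x) = (7 + 7)*(-15)² = 14*225 = 3150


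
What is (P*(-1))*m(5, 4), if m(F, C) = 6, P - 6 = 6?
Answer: -72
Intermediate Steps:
P = 12 (P = 6 + 6 = 12)
(P*(-1))*m(5, 4) = (12*(-1))*6 = -12*6 = -72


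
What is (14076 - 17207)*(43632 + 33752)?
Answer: -242289304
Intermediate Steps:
(14076 - 17207)*(43632 + 33752) = -3131*77384 = -242289304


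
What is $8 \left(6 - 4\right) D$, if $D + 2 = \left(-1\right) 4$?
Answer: $-96$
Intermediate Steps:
$D = -6$ ($D = -2 - 4 = -6$)
$8 \left(6 - 4\right) D = 8 \left(6 - 4\right) \left(-6\right) = 8 \cdot 2 \left(-6\right) = 8 \left(-12\right) = -96$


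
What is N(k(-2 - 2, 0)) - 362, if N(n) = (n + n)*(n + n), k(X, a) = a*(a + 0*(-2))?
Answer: -362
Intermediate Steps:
k(X, a) = a² (k(X, a) = a*(a + 0) = a*a = a²)
N(n) = 4*n² (N(n) = (2*n)*(2*n) = 4*n²)
N(k(-2 - 2, 0)) - 362 = 4*(0²)² - 362 = 4*0² - 362 = 4*0 - 362 = 0 - 362 = -362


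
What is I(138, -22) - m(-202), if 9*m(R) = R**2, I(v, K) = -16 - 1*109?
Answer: -41929/9 ≈ -4658.8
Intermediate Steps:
I(v, K) = -125 (I(v, K) = -16 - 109 = -125)
m(R) = R**2/9
I(138, -22) - m(-202) = -125 - (-202)**2/9 = -125 - 40804/9 = -41929/9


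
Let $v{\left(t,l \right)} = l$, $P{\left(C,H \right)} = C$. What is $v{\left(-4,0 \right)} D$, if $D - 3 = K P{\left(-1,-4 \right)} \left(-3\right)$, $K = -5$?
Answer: $0$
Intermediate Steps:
$D = -12$ ($D = 3 + \left(-5\right) \left(-1\right) \left(-3\right) = 3 + 5 \left(-3\right) = 3 - 15 = -12$)
$v{\left(-4,0 \right)} D = 0 \left(-12\right) = 0$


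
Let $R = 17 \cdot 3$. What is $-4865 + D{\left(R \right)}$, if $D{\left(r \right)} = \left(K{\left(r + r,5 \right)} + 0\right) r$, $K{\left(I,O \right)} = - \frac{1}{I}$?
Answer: $- \frac{9731}{2} \approx -4865.5$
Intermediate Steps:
$R = 51$
$D{\left(r \right)} = - \frac{1}{2}$ ($D{\left(r \right)} = \left(- \frac{1}{r + r} + 0\right) r = \left(- \frac{1}{2 r} + 0\right) r = - \frac{1}{2 r} r = - \frac{1}{2}$)
$-4865 + D{\left(R \right)} = -4865 - \frac{1}{2} = - \frac{9731}{2}$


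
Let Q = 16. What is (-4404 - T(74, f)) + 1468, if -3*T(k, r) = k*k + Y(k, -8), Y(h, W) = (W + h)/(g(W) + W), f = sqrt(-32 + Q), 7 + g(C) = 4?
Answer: -3338/3 ≈ -1112.7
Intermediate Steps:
g(C) = -3 (g(C) = -7 + 4 = -3)
f = 4*I (f = sqrt(-32 + 16) = sqrt(-16) = 4*I ≈ 4.0*I)
Y(h, W) = (W + h)/(-3 + W)
T(k, r) = -8/33 - k**2/3 + k/33 (T(k, r) = -(k*k + (-8 + k)/(-3 - 8))/3 = -(k**2 + (-8 + k)/(-11))/3 = -(k**2 - (-8 + k)/11)/3 = -(k**2 + (8/11 - k/11))/3 = -(8/11 + k**2 - k/11)/3 = -8/33 - k**2/3 + k/33)
(-4404 - T(74, f)) + 1468 = (-4404 - (-8/33 - 1/3*74**2 + (1/33)*74)) + 1468 = (-4404 - (-8/33 - 1/3*5476 + 74/33)) + 1468 = (-4404 - (-8/33 - 5476/3 + 74/33)) + 1468 = (-4404 - 1*(-5470/3)) + 1468 = (-4404 + 5470/3) + 1468 = -7742/3 + 1468 = -3338/3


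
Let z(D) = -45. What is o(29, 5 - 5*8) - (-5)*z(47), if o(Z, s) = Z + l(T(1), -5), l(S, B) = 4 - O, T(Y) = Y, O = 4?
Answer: -196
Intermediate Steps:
l(S, B) = 0 (l(S, B) = 4 - 1*4 = 4 - 4 = 0)
o(Z, s) = Z (o(Z, s) = Z + 0 = Z)
o(29, 5 - 5*8) - (-5)*z(47) = 29 - (-5)*(-45) = 29 - 1*225 = 29 - 225 = -196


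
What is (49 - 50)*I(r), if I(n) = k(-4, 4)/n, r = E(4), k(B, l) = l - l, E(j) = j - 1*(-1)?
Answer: 0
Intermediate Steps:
E(j) = 1 + j (E(j) = j + 1 = 1 + j)
k(B, l) = 0
r = 5 (r = 1 + 4 = 5)
I(n) = 0 (I(n) = 0/n = 0)
(49 - 50)*I(r) = (49 - 50)*0 = -1*0 = 0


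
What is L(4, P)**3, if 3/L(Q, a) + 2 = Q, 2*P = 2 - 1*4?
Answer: 27/8 ≈ 3.3750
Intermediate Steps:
P = -1 (P = (2 - 1*4)/2 = (2 - 4)/2 = (1/2)*(-2) = -1)
L(Q, a) = 3/(-2 + Q)
L(4, P)**3 = (3/(-2 + 4))**3 = (3/2)**3 = 27/8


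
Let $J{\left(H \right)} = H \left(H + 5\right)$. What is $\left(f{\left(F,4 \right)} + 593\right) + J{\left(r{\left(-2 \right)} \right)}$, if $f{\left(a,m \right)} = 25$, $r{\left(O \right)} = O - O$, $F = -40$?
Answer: $618$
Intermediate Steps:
$r{\left(O \right)} = 0$
$J{\left(H \right)} = H \left(5 + H\right)$
$\left(f{\left(F,4 \right)} + 593\right) + J{\left(r{\left(-2 \right)} \right)} = \left(25 + 593\right) + 0 \left(5 + 0\right) = 618 + 0 \cdot 5 = 618 + 0 = 618$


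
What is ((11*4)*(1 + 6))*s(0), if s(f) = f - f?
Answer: 0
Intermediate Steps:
s(f) = 0
((11*4)*(1 + 6))*s(0) = ((11*4)*(1 + 6))*0 = (44*7)*0 = 308*0 = 0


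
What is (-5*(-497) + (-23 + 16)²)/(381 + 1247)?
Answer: 1267/814 ≈ 1.5565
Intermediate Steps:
(-5*(-497) + (-23 + 16)²)/(381 + 1247) = (2485 + (-7)²)/1628 = (2485 + 49)*(1/1628) = 2534*(1/1628) = 1267/814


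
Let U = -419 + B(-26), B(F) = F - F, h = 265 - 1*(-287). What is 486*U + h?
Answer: -203082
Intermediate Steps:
h = 552 (h = 265 + 287 = 552)
B(F) = 0
U = -419 (U = -419 + 0 = -419)
486*U + h = 486*(-419) + 552 = -203634 + 552 = -203082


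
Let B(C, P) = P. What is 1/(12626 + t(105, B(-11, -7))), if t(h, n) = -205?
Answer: 1/12421 ≈ 8.0509e-5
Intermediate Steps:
1/(12626 + t(105, B(-11, -7))) = 1/(12626 - 205) = 1/12421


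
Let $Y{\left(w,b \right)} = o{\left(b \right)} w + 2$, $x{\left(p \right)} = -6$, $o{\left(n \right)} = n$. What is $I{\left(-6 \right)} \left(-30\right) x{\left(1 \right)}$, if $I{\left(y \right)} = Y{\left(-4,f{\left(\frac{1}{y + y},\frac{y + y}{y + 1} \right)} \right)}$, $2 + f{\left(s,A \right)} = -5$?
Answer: $5400$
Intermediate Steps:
$f{\left(s,A \right)} = -7$ ($f{\left(s,A \right)} = -2 - 5 = -7$)
$Y{\left(w,b \right)} = 2 + b w$ ($Y{\left(w,b \right)} = b w + 2 = 2 + b w$)
$I{\left(y \right)} = 30$ ($I{\left(y \right)} = 2 - -28 = 2 + 28 = 30$)
$I{\left(-6 \right)} \left(-30\right) x{\left(1 \right)} = 30 \left(-30\right) \left(-6\right) = \left(-900\right) \left(-6\right) = 5400$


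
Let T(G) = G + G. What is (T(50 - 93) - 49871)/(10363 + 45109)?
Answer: -49957/55472 ≈ -0.90058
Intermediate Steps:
T(G) = 2*G
(T(50 - 93) - 49871)/(10363 + 45109) = (2*(50 - 93) - 49871)/(10363 + 45109) = (2*(-43) - 49871)/55472 = (-86 - 49871)*(1/55472) = -49957*1/55472 = -49957/55472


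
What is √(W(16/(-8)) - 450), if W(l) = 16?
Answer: I*√434 ≈ 20.833*I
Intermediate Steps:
√(W(16/(-8)) - 450) = √(16 - 450) = √(-434) = I*√434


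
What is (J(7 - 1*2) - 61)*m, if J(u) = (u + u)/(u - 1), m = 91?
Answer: -10647/2 ≈ -5323.5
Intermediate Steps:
J(u) = 2*u/(-1 + u) (J(u) = (2*u)/(-1 + u) = 2*u/(-1 + u))
(J(7 - 1*2) - 61)*m = (2*(7 - 1*2)/(-1 + (7 - 1*2)) - 61)*91 = (2*(7 - 2)/(-1 + (7 - 2)) - 61)*91 = (2*5/(-1 + 5) - 61)*91 = (2*5/4 - 61)*91 = (2*5*(¼) - 61)*91 = (5/2 - 61)*91 = -117/2*91 = -10647/2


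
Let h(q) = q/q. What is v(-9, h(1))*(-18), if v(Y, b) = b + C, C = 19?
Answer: -360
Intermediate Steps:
h(q) = 1
v(Y, b) = 19 + b (v(Y, b) = b + 19 = 19 + b)
v(-9, h(1))*(-18) = (19 + 1)*(-18) = 20*(-18) = -360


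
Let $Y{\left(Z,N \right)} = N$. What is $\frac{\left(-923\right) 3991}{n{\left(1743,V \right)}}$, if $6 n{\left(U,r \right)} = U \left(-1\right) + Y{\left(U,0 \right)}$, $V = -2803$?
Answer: $\frac{7367386}{581} \approx 12681.0$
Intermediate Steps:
$n{\left(U,r \right)} = - \frac{U}{6}$ ($n{\left(U,r \right)} = \frac{U \left(-1\right) + 0}{6} = \frac{- U + 0}{6} = \frac{\left(-1\right) U}{6} = - \frac{U}{6}$)
$\frac{\left(-923\right) 3991}{n{\left(1743,V \right)}} = \frac{\left(-923\right) 3991}{\left(- \frac{1}{6}\right) 1743} = - \frac{3683693}{- \frac{581}{2}} = \left(-3683693\right) \left(- \frac{2}{581}\right) = \frac{7367386}{581}$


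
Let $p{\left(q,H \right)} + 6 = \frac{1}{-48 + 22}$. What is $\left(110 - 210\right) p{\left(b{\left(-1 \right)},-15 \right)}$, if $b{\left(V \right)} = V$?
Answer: $\frac{7850}{13} \approx 603.85$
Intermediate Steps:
$p{\left(q,H \right)} = - \frac{157}{26}$ ($p{\left(q,H \right)} = -6 + \frac{1}{-48 + 22} = -6 + \frac{1}{-26} = -6 - \frac{1}{26} = - \frac{157}{26}$)
$\left(110 - 210\right) p{\left(b{\left(-1 \right)},-15 \right)} = \left(110 - 210\right) \left(- \frac{157}{26}\right) = \left(-100\right) \left(- \frac{157}{26}\right) = \frac{7850}{13}$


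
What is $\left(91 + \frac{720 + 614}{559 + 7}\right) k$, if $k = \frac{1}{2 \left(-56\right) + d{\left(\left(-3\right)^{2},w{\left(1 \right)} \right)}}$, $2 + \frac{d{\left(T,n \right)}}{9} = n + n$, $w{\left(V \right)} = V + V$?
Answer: $- \frac{13210}{13301} \approx -0.99316$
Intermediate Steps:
$w{\left(V \right)} = 2 V$
$d{\left(T,n \right)} = -18 + 18 n$ ($d{\left(T,n \right)} = -18 + 9 \left(n + n\right) = -18 + 9 \cdot 2 n = -18 + 18 n$)
$k = - \frac{1}{94}$ ($k = \frac{1}{2 \left(-56\right) - \left(18 - 18 \cdot 2 \cdot 1\right)} = \frac{1}{-112 + \left(-18 + 18 \cdot 2\right)} = \frac{1}{-112 + \left(-18 + 36\right)} = \frac{1}{-112 + 18} = \frac{1}{-94} = - \frac{1}{94} \approx -0.010638$)
$\left(91 + \frac{720 + 614}{559 + 7}\right) k = \left(91 + \frac{720 + 614}{559 + 7}\right) \left(- \frac{1}{94}\right) = \left(91 + \frac{1334}{566}\right) \left(- \frac{1}{94}\right) = \left(91 + 1334 \cdot \frac{1}{566}\right) \left(- \frac{1}{94}\right) = \left(91 + \frac{667}{283}\right) \left(- \frac{1}{94}\right) = \frac{26420}{283} \left(- \frac{1}{94}\right) = - \frac{13210}{13301}$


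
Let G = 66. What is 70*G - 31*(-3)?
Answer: 4713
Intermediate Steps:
70*G - 31*(-3) = 70*66 - 31*(-3) = 4620 + 93 = 4713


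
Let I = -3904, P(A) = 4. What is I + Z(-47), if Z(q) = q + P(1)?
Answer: -3947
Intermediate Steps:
Z(q) = 4 + q (Z(q) = q + 4 = 4 + q)
I + Z(-47) = -3904 + (4 - 47) = -3904 - 43 = -3947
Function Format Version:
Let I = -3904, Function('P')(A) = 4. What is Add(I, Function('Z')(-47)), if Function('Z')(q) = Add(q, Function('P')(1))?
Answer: -3947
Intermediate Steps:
Function('Z')(q) = Add(4, q) (Function('Z')(q) = Add(q, 4) = Add(4, q))
Add(I, Function('Z')(-47)) = Add(-3904, Add(4, -47)) = Add(-3904, -43) = -3947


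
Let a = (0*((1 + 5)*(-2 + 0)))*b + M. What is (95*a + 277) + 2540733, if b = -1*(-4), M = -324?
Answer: 2510230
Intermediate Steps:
b = 4
a = -324 (a = (0*((1 + 5)*(-2 + 0)))*4 - 324 = (0*(6*(-2)))*4 - 324 = (0*(-12))*4 - 324 = 0*4 - 324 = 0 - 324 = -324)
(95*a + 277) + 2540733 = (95*(-324) + 277) + 2540733 = (-30780 + 277) + 2540733 = -30503 + 2540733 = 2510230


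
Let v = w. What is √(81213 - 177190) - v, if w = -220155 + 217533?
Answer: 2622 + I*√95977 ≈ 2622.0 + 309.8*I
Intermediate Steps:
w = -2622
v = -2622
√(81213 - 177190) - v = √(81213 - 177190) - 1*(-2622) = √(-95977) + 2622 = I*√95977 + 2622 = 2622 + I*√95977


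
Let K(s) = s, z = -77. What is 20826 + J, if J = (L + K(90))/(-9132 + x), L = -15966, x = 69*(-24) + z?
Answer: 226290366/10865 ≈ 20827.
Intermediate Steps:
x = -1733 (x = 69*(-24) - 77 = -1656 - 77 = -1733)
J = 15876/10865 (J = (-15966 + 90)/(-9132 - 1733) = -15876/(-10865) = -15876*(-1/10865) = 15876/10865 ≈ 1.4612)
20826 + J = 20826 + 15876/10865 = 226290366/10865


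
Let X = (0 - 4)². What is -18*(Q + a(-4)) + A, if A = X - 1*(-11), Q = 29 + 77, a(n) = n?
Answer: -1809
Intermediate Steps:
X = 16 (X = (-4)² = 16)
Q = 106
A = 27 (A = 16 - 1*(-11) = 16 + 11 = 27)
-18*(Q + a(-4)) + A = -18*(106 - 4) + 27 = -18*102 + 27 = -1836 + 27 = -1809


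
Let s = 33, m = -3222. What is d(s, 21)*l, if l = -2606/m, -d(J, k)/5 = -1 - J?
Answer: 221510/1611 ≈ 137.50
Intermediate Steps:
d(J, k) = 5 + 5*J (d(J, k) = -5*(-1 - J) = 5 + 5*J)
l = 1303/1611 (l = -2606/(-3222) = -2606*(-1/3222) = 1303/1611 ≈ 0.80881)
d(s, 21)*l = (5 + 5*33)*(1303/1611) = (5 + 165)*(1303/1611) = 170*(1303/1611) = 221510/1611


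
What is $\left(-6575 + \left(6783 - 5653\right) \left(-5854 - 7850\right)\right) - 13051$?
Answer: $-15505146$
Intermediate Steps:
$\left(-6575 + \left(6783 - 5653\right) \left(-5854 - 7850\right)\right) - 13051 = \left(-6575 + 1130 \left(-5854 - 7850\right)\right) - 13051 = \left(-6575 + 1130 \left(-13704\right)\right) - 13051 = \left(-6575 - 15485520\right) - 13051 = -15492095 - 13051 = -15505146$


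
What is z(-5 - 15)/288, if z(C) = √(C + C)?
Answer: I*√10/144 ≈ 0.02196*I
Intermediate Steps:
z(C) = √2*√C (z(C) = √(2*C) = √2*√C)
z(-5 - 15)/288 = (√2*√(-5 - 15))/288 = (√2*√(-20))*(1/288) = (√2*(2*I*√5))*(1/288) = (2*I*√10)*(1/288) = I*√10/144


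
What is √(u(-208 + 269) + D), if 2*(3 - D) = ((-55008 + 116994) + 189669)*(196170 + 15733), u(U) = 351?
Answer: 3*I*√11850321946/2 ≈ 1.6329e+5*I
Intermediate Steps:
D = -53326449459/2 (D = 3 - ((-55008 + 116994) + 189669)*(196170 + 15733)/2 = 3 - (61986 + 189669)*211903/2 = 3 - 251655*211903/2 = 3 - ½*53326449465 = 3 - 53326449465/2 = -53326449459/2 ≈ -2.6663e+10)
√(u(-208 + 269) + D) = √(351 - 53326449459/2) = √(-53326448757/2) = 3*I*√11850321946/2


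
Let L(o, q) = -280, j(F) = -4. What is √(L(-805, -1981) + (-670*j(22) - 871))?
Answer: √1529 ≈ 39.102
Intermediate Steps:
√(L(-805, -1981) + (-670*j(22) - 871)) = √(-280 + (-670*(-4) - 871)) = √(-280 + (2680 - 871)) = √(-280 + 1809) = √1529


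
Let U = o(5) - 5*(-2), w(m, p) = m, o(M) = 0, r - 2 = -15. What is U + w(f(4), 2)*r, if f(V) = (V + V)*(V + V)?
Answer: -822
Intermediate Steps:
r = -13 (r = 2 - 15 = -13)
f(V) = 4*V² (f(V) = (2*V)*(2*V) = 4*V²)
U = 10 (U = 0 - 5*(-2) = 0 + 10 = 10)
U + w(f(4), 2)*r = 10 + (4*4²)*(-13) = 10 + (4*16)*(-13) = 10 + 64*(-13) = 10 - 832 = -822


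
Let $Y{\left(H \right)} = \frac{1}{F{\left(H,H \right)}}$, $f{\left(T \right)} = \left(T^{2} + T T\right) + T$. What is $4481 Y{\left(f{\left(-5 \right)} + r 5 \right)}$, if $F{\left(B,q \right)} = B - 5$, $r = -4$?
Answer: $\frac{4481}{20} \approx 224.05$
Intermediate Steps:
$f{\left(T \right)} = T + 2 T^{2}$ ($f{\left(T \right)} = \left(T^{2} + T^{2}\right) + T = 2 T^{2} + T = T + 2 T^{2}$)
$F{\left(B,q \right)} = -5 + B$ ($F{\left(B,q \right)} = B - 5 = -5 + B$)
$Y{\left(H \right)} = \frac{1}{-5 + H}$
$4481 Y{\left(f{\left(-5 \right)} + r 5 \right)} = \frac{4481}{-5 - \left(20 + 5 \left(1 + 2 \left(-5\right)\right)\right)} = \frac{4481}{-5 - \left(20 + 5 \left(1 - 10\right)\right)} = \frac{4481}{-5 - -25} = \frac{4481}{-5 + \left(45 - 20\right)} = \frac{4481}{-5 + 25} = \frac{4481}{20}$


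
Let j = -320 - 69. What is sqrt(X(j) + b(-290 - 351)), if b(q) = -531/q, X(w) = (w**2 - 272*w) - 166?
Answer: sqrt(105581554774)/641 ≈ 506.92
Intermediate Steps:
j = -389
X(w) = -166 + w**2 - 272*w
sqrt(X(j) + b(-290 - 351)) = sqrt((-166 + (-389)**2 - 272*(-389)) - 531/(-290 - 351)) = sqrt((-166 + 151321 + 105808) - 531/(-641)) = sqrt(256963 - 531*(-1/641)) = sqrt(256963 + 531/641) = sqrt(164713814/641) = sqrt(105581554774)/641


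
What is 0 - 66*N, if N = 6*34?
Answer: -13464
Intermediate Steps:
N = 204
0 - 66*N = 0 - 66*204 = 0 - 13464 = -13464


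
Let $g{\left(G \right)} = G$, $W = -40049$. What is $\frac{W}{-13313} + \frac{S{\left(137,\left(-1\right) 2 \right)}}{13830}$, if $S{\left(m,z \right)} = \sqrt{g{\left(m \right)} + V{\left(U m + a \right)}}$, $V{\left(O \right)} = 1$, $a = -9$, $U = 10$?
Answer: $\frac{40049}{13313} + \frac{\sqrt{138}}{13830} \approx 3.0091$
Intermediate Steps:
$S{\left(m,z \right)} = \sqrt{1 + m}$ ($S{\left(m,z \right)} = \sqrt{m + 1} = \sqrt{1 + m}$)
$\frac{W}{-13313} + \frac{S{\left(137,\left(-1\right) 2 \right)}}{13830} = - \frac{40049}{-13313} + \frac{\sqrt{1 + 137}}{13830} = \left(-40049\right) \left(- \frac{1}{13313}\right) + \sqrt{138} \cdot \frac{1}{13830} = \frac{40049}{13313} + \frac{\sqrt{138}}{13830}$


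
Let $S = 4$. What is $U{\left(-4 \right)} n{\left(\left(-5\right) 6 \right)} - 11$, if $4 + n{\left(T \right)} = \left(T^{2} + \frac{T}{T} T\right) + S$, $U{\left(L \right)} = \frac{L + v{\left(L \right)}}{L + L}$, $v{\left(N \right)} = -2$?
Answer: $\frac{1283}{2} \approx 641.5$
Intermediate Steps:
$U{\left(L \right)} = \frac{-2 + L}{2 L}$ ($U{\left(L \right)} = \frac{L - 2}{L + L} = \frac{-2 + L}{2 L}$)
$n{\left(T \right)} = T + T^{2}$ ($n{\left(T \right)} = -4 + \left(\left(T^{2} + \frac{T}{T} T\right) + 4\right) = -4 + \left(\left(T^{2} + 1 T\right) + 4\right) = -4 + \left(\left(T^{2} + T\right) + 4\right) = -4 + \left(\left(T + T^{2}\right) + 4\right) = -4 + \left(4 + T + T^{2}\right) = T + T^{2}$)
$U{\left(-4 \right)} n{\left(\left(-5\right) 6 \right)} - 11 = \frac{-2 - 4}{2 \left(-4\right)} \left(-5\right) 6 \left(1 - 30\right) - 11 = \frac{1}{2} \left(- \frac{1}{4}\right) \left(-6\right) \left(- 30 \left(1 - 30\right)\right) - 11 = \frac{3 \left(\left(-30\right) \left(-29\right)\right)}{4} - 11 = \frac{3}{4} \cdot 870 - 11 = \frac{1305}{2} - 11 = \frac{1283}{2}$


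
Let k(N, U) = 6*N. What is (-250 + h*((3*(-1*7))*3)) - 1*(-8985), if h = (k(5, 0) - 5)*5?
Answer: 860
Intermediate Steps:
h = 125 (h = (6*5 - 5)*5 = (30 - 5)*5 = 25*5 = 125)
(-250 + h*((3*(-1*7))*3)) - 1*(-8985) = (-250 + 125*((3*(-1*7))*3)) - 1*(-8985) = (-250 + 125*((3*(-7))*3)) + 8985 = (-250 + 125*(-21*3)) + 8985 = (-250 + 125*(-63)) + 8985 = (-250 - 7875) + 8985 = -8125 + 8985 = 860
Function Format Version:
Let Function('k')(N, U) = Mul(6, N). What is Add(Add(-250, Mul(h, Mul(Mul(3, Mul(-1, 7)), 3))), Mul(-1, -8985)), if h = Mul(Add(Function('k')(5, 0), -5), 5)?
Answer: 860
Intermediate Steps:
h = 125 (h = Mul(Add(Mul(6, 5), -5), 5) = Mul(Add(30, -5), 5) = Mul(25, 5) = 125)
Add(Add(-250, Mul(h, Mul(Mul(3, Mul(-1, 7)), 3))), Mul(-1, -8985)) = Add(Add(-250, Mul(125, Mul(Mul(3, Mul(-1, 7)), 3))), Mul(-1, -8985)) = Add(Add(-250, Mul(125, Mul(Mul(3, -7), 3))), 8985) = Add(Add(-250, Mul(125, Mul(-21, 3))), 8985) = Add(Add(-250, Mul(125, -63)), 8985) = Add(Add(-250, -7875), 8985) = Add(-8125, 8985) = 860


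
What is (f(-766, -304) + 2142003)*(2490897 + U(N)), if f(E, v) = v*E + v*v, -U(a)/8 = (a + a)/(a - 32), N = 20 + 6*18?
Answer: 18437085562441/3 ≈ 6.1457e+12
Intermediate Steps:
N = 128 (N = 20 + 108 = 128)
U(a) = -16*a/(-32 + a) (U(a) = -8*(a + a)/(a - 32) = -8*2*a/(-32 + a) = -16*a/(-32 + a))
f(E, v) = v² + E*v (f(E, v) = E*v + v² = v² + E*v)
(f(-766, -304) + 2142003)*(2490897 + U(N)) = (-304*(-766 - 304) + 2142003)*(2490897 - 16*128/(-32 + 128)) = (-304*(-1070) + 2142003)*(2490897 - 16*128/96) = (325280 + 2142003)*(2490897 - 16*128*1/96) = 2467283*(2490897 - 64/3) = 2467283*(7472627/3) = 18437085562441/3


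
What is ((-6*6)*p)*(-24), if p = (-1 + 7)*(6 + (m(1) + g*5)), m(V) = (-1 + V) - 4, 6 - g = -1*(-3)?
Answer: 88128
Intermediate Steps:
g = 3 (g = 6 - (-1)*(-3) = 6 - 1*3 = 6 - 3 = 3)
m(V) = -5 + V
p = 102 (p = (-1 + 7)*(6 + ((-5 + 1) + 3*5)) = 6*(6 + (-4 + 15)) = 6*(6 + 11) = 6*17 = 102)
((-6*6)*p)*(-24) = (-6*6*102)*(-24) = -36*102*(-24) = -3672*(-24) = 88128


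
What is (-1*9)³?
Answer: -729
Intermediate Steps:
(-1*9)³ = (-9)³ = -729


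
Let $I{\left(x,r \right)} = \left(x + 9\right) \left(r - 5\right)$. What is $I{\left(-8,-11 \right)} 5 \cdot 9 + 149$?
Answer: $-571$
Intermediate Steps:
$I{\left(x,r \right)} = \left(-5 + r\right) \left(9 + x\right)$ ($I{\left(x,r \right)} = \left(9 + x\right) \left(-5 + r\right) = \left(-5 + r\right) \left(9 + x\right)$)
$I{\left(-8,-11 \right)} 5 \cdot 9 + 149 = \left(-45 - -40 + 9 \left(-11\right) - -88\right) 5 \cdot 9 + 149 = \left(-45 + 40 - 99 + 88\right) 45 + 149 = \left(-16\right) 45 + 149 = -720 + 149 = -571$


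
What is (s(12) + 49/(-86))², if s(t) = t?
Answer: 966289/7396 ≈ 130.65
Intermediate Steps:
(s(12) + 49/(-86))² = (12 + 49/(-86))² = (12 + 49*(-1/86))² = (12 - 49/86)² = (983/86)² = 966289/7396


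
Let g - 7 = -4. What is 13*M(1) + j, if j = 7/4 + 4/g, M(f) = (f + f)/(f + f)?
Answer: 193/12 ≈ 16.083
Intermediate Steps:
g = 3 (g = 7 - 4 = 3)
M(f) = 1 (M(f) = (2*f)/((2*f)) = (2*f)*(1/(2*f)) = 1)
j = 37/12 (j = 7/4 + 4/3 = 37/12 ≈ 3.0833)
13*M(1) + j = 13*1 + 37/12 = 13 + 37/12 = 193/12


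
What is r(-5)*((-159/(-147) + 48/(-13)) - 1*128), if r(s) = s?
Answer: 415995/637 ≈ 653.05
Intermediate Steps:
r(-5)*((-159/(-147) + 48/(-13)) - 1*128) = -5*((-159/(-147) + 48/(-13)) - 1*128) = -5*((-159*(-1/147) + 48*(-1/13)) - 128) = -5*((53/49 - 48/13) - 128) = -5*(-1663/637 - 128) = -5*(-83199/637) = 415995/637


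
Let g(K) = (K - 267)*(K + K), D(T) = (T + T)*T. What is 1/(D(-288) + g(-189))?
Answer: 1/338256 ≈ 2.9563e-6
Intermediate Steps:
D(T) = 2*T**2 (D(T) = (2*T)*T = 2*T**2)
g(K) = 2*K*(-267 + K) (g(K) = (-267 + K)*(2*K) = 2*K*(-267 + K))
1/(D(-288) + g(-189)) = 1/(2*(-288)**2 + 2*(-189)*(-267 - 189)) = 1/(2*82944 + 2*(-189)*(-456)) = 1/(165888 + 172368) = 1/338256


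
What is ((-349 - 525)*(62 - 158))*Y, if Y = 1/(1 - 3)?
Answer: -41952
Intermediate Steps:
Y = -½ (Y = 1/(-2) = -½ ≈ -0.50000)
((-349 - 525)*(62 - 158))*Y = ((-349 - 525)*(62 - 158))*(-½) = -874*(-96)*(-½) = 83904*(-½) = -41952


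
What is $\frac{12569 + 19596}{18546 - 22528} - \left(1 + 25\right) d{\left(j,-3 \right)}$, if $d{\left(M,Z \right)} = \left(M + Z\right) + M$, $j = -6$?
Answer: $\frac{1520815}{3982} \approx 381.92$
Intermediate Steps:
$d{\left(M,Z \right)} = Z + 2 M$
$\frac{12569 + 19596}{18546 - 22528} - \left(1 + 25\right) d{\left(j,-3 \right)} = \frac{12569 + 19596}{18546 - 22528} - \left(1 + 25\right) \left(-3 + 2 \left(-6\right)\right) = \frac{32165}{-3982} - 26 \left(-3 - 12\right) = 32165 \left(- \frac{1}{3982}\right) - 26 \left(-15\right) = - \frac{32165}{3982} - -390 = - \frac{32165}{3982} + 390 = \frac{1520815}{3982}$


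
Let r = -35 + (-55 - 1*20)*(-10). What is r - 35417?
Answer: -34702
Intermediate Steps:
r = 715 (r = -35 + (-55 - 20)*(-10) = -35 - 75*(-10) = -35 + 750 = 715)
r - 35417 = 715 - 35417 = -34702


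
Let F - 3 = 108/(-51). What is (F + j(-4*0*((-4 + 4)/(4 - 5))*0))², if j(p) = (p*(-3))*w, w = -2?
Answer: 225/289 ≈ 0.77855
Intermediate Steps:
j(p) = 6*p (j(p) = (p*(-3))*(-2) = -3*p*(-2) = 6*p)
F = 15/17 (F = 3 + 108/(-51) = 3 + 108*(-1/51) = 3 - 36/17 = 15/17 ≈ 0.88235)
(F + j(-4*0*((-4 + 4)/(4 - 5))*0))² = (15/17 + 6*(-4*0*((-4 + 4)/(4 - 5))*0))² = (15/17 + 6*(-4*0*(0/(-1))*0))² = (15/17 + 6*(-4*0*(0*(-1))*0))² = (15/17 + 6*(-4*0*0*0))² = (15/17 + 6*(-0*0))² = (15/17 + 6*(-4*0))² = (15/17 + 6*0)² = (15/17 + 0)² = (15/17)² = 225/289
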